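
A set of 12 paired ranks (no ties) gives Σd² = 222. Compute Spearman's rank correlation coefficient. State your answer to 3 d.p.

0.224

ρ = 1 − 6Σd² / [n(n²−1)] = 1 − 6×222 / (12×143)
  = 1 − 1332/1716 = 1 − 0.7762 ≈ 0.224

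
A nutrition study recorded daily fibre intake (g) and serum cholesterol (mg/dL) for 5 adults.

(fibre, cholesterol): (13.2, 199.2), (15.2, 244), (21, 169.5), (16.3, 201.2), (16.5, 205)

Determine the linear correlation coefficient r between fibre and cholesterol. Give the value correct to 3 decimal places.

n = 5, Σx = 82.2, Σy = 1018.9, Σx² = 1384.22, Σy² = 210453.33, Σxy = 16559.8
nΣxy − ΣxΣy = 82799 − 83753.58 = -954.58
nΣx² − (Σx)² = 6921.1 − 6756.84 = 164.26; nΣy² − (Σy)² = 1052266.65 − 1038157.21 = 14109.44
r = -954.58 / √(164.26 × 14109.44) = -954.58 / 1522.3720 ≈ -0.627

-0.627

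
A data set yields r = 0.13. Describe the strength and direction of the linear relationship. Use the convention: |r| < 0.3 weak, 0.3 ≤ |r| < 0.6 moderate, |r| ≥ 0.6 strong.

weak positive

r = 0.13 > 0 so the relationship is positive.
|r| = 0.13, which falls in the weak range.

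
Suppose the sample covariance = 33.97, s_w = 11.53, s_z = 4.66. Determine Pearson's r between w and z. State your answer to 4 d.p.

r = Cov(w,z) / (s_w · s_z) = 33.97 / (11.53 × 4.66)
  = 33.97 / 53.7298 ≈ 0.6322

0.6322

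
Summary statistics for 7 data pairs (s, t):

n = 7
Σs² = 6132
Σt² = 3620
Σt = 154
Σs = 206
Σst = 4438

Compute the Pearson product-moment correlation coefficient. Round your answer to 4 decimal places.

r = (nΣst − ΣsΣt) / √[(nΣs² − (Σs)²)(nΣt² − (Σt)²)]
Numerator: 7×4438 − 206×154 = -658
Denominator: √[(42924 − 42436)(25340 − 23716)] = √[488 × 1624] = 890.2314
r = -658 / 890.2314 ≈ -0.7391

-0.7391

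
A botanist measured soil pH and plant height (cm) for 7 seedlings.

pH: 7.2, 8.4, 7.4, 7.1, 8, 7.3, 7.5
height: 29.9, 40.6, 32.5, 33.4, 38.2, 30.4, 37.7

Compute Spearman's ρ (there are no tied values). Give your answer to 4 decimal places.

Rank pH: 2, 7, 4, 1, 6, 3, 5
Rank height: 1, 7, 3, 4, 6, 2, 5
d = rank(pH) − rank(height): 1, 0, 1, -3, 0, 1, 0; Σd² = 12
ρ = 1 − 6Σd² / [n(n²−1)] = 1 − 6×12 / (7×48) = 1 − 72/336 ≈ 0.7857

0.7857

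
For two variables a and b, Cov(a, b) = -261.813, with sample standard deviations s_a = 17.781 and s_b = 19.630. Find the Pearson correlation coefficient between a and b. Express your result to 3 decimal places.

-0.750

r = Cov(a,b) / (s_a · s_b) = -261.813 / (17.781 × 19.630)
  = -261.813 / 349.0410 ≈ -0.750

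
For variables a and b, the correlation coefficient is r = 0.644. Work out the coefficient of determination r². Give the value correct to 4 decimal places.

0.4147

r² = (0.644)² = 0.4147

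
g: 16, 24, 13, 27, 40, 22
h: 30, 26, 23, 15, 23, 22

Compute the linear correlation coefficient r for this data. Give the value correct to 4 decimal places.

-0.3291

n = 6, Σg = 142, Σh = 139, Σg² = 3814, Σh² = 3343, Σgh = 3212
nΣgh − ΣgΣh = 19272 − 19738 = -466
nΣg² − (Σg)² = 22884 − 20164 = 2720; nΣh² − (Σh)² = 20058 − 19321 = 737
r = -466 / √(2720 × 737) = -466 / 1415.8531 ≈ -0.3291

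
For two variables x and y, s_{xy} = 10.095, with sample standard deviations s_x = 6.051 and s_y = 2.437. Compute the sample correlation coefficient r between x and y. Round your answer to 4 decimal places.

0.6846

r = Cov(x,y) / (s_x · s_y) = 10.095 / (6.051 × 2.437)
  = 10.095 / 14.7463 ≈ 0.6846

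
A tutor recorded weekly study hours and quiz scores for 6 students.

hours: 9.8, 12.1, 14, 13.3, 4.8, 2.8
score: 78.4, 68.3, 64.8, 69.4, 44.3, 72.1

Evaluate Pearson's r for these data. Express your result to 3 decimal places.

n = 6, Σx = 56.8, Σy = 397.3, Σx² = 646.22, Σy² = 26987.75, Σxy = 3839.49
nΣxy − ΣxΣy = 23036.94 − 22566.64 = 470.3
nΣx² − (Σx)² = 3877.32 − 3226.24 = 651.08; nΣy² − (Σy)² = 161926.5 − 157847.29 = 4079.21
r = 470.3 / √(651.08 × 4079.21) = 470.3 / 1629.6908 ≈ 0.289

0.289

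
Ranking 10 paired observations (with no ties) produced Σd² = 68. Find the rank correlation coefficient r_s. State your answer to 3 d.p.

0.588

ρ = 1 − 6Σd² / [n(n²−1)] = 1 − 6×68 / (10×99)
  = 1 − 408/990 = 1 − 0.4121 ≈ 0.588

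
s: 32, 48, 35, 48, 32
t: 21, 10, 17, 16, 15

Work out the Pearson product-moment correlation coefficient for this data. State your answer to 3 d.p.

n = 5, Σs = 195, Σt = 79, Σs² = 7881, Σt² = 1311, Σst = 2995
nΣst − ΣsΣt = 14975 − 15405 = -430
nΣs² − (Σs)² = 39405 − 38025 = 1380; nΣt² − (Σt)² = 6555 − 6241 = 314
r = -430 / √(1380 × 314) = -430 / 658.2705 ≈ -0.653

-0.653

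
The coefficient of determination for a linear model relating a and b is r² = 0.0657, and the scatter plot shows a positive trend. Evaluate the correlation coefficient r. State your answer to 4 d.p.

|r| = √0.0657 = 0.2563
The association is positive, so r = 0.2563.

0.2563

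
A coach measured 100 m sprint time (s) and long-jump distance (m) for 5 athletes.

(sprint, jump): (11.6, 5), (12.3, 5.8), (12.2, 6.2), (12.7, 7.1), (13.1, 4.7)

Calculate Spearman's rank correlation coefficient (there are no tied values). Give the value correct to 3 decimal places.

Rank sprint: 1, 3, 2, 4, 5
Rank jump: 2, 3, 4, 5, 1
d = rank(sprint) − rank(jump): -1, 0, -2, -1, 4; Σd² = 22
ρ = 1 − 6Σd² / [n(n²−1)] = 1 − 6×22 / (5×24) = 1 − 132/120 ≈ -0.100

-0.100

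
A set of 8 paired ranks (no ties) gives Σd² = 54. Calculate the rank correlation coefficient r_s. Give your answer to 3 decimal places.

ρ = 1 − 6Σd² / [n(n²−1)] = 1 − 6×54 / (8×63)
  = 1 − 324/504 = 1 − 0.6429 ≈ 0.357

0.357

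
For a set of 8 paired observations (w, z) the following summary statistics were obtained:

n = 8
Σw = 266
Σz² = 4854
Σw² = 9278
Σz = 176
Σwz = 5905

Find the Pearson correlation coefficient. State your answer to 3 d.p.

r = (nΣwz − ΣwΣz) / √[(nΣw² − (Σw)²)(nΣz² − (Σz)²)]
Numerator: 8×5905 − 266×176 = 424
Denominator: √[(74224 − 70756)(38832 − 30976)] = √[3468 × 7856] = 5219.6368
r = 424 / 5219.6368 ≈ 0.081

0.081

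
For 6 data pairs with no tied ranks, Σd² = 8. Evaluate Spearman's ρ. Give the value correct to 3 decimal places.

0.771

ρ = 1 − 6Σd² / [n(n²−1)] = 1 − 6×8 / (6×35)
  = 1 − 48/210 = 1 − 0.2286 ≈ 0.771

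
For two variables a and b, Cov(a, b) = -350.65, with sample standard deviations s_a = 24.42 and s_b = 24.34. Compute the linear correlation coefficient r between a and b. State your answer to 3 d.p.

-0.590

r = Cov(a,b) / (s_a · s_b) = -350.65 / (24.42 × 24.34)
  = -350.65 / 594.3828 ≈ -0.590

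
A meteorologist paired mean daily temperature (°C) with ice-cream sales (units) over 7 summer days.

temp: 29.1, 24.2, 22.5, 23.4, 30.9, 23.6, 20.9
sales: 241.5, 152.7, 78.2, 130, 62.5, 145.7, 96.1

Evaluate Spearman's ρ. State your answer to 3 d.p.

Rank temp: 6, 5, 2, 3, 7, 4, 1
Rank sales: 7, 6, 2, 4, 1, 5, 3
d = rank(temp) − rank(sales): -1, -1, 0, -1, 6, -1, -2; Σd² = 44
ρ = 1 − 6Σd² / [n(n²−1)] = 1 − 6×44 / (7×48) = 1 − 264/336 ≈ 0.214

0.214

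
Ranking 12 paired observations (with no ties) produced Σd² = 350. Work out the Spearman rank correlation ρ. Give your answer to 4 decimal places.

ρ = 1 − 6Σd² / [n(n²−1)] = 1 − 6×350 / (12×143)
  = 1 − 2100/1716 = 1 − 1.22378 ≈ -0.2238

-0.2238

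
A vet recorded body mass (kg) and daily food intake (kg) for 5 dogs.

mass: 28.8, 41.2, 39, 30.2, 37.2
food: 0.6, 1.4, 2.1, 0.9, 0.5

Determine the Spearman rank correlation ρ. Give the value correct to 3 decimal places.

0.600

Rank mass: 1, 5, 4, 2, 3
Rank food: 2, 4, 5, 3, 1
d = rank(mass) − rank(food): -1, 1, -1, -1, 2; Σd² = 8
ρ = 1 − 6Σd² / [n(n²−1)] = 1 − 6×8 / (5×24) = 1 − 48/120 ≈ 0.600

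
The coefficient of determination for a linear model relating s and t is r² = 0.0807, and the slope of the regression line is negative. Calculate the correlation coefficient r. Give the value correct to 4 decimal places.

|r| = √0.0807 = 0.2841
The association is negative, so r = −0.2841.

-0.2841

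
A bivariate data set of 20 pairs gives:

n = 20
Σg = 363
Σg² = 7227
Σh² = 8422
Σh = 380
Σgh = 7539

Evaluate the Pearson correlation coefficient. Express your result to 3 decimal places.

r = (nΣgh − ΣgΣh) / √[(nΣg² − (Σg)²)(nΣh² − (Σh)²)]
Numerator: 20×7539 − 363×380 = 12840
Denominator: √[(144540 − 131769)(168440 − 144400)] = √[12771 × 24040] = 17521.8389
r = 12840 / 17521.8389 ≈ 0.733

0.733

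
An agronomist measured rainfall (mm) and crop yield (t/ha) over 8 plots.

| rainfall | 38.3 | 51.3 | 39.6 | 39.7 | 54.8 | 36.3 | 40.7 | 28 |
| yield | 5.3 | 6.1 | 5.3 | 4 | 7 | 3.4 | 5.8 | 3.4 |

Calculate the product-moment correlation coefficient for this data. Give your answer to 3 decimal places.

0.862

n = 8, Σx = 328.7, Σy = 40.3, Σx² = 14004.05, Σy² = 215.15, Σxy = 1722.88
nΣxy − ΣxΣy = 13783.04 − 13246.61 = 536.43
nΣx² − (Σx)² = 112032.4 − 108043.69 = 3988.71; nΣy² − (Σy)² = 1721.2 − 1624.09 = 97.11
r = 536.43 / √(3988.71 × 97.11) = 536.43 / 622.3694 ≈ 0.862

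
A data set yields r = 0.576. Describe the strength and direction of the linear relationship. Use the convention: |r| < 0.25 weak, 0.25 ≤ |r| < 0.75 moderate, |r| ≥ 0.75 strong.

moderate positive

r = 0.576 > 0 so the relationship is positive.
|r| = 0.576, which falls in the moderate range.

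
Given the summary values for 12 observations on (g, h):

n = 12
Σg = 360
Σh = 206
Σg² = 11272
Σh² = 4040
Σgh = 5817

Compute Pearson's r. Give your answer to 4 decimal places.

-0.7445

r = (nΣgh − ΣgΣh) / √[(nΣg² − (Σg)²)(nΣh² − (Σh)²)]
Numerator: 12×5817 − 360×206 = -4356
Denominator: √[(135264 − 129600)(48480 − 42436)] = √[5664 × 6044] = 5850.9158
r = -4356 / 5850.9158 ≈ -0.7445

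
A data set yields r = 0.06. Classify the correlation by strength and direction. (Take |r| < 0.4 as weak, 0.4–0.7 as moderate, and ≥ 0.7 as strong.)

r = 0.06 > 0 so the relationship is positive.
|r| = 0.06, which falls in the weak range.

weak positive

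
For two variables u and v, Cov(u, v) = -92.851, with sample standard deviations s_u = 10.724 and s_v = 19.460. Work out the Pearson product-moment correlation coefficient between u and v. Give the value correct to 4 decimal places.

r = Cov(u,v) / (s_u · s_v) = -92.851 / (10.724 × 19.460)
  = -92.851 / 208.6890 ≈ -0.4449

-0.4449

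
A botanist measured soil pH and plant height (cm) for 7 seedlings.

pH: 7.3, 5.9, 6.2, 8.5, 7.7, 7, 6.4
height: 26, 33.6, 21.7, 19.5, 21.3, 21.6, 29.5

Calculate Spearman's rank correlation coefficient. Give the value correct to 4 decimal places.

-0.8214

Rank pH: 5, 1, 2, 7, 6, 4, 3
Rank height: 5, 7, 4, 1, 2, 3, 6
d = rank(pH) − rank(height): 0, -6, -2, 6, 4, 1, -3; Σd² = 102
ρ = 1 − 6Σd² / [n(n²−1)] = 1 − 6×102 / (7×48) = 1 − 612/336 ≈ -0.8214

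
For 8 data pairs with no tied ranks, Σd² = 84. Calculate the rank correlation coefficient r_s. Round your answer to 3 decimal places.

ρ = 1 − 6Σd² / [n(n²−1)] = 1 − 6×84 / (8×63)
  = 1 − 504/504 = 1 − 1.0000 ≈ 0.000

0.000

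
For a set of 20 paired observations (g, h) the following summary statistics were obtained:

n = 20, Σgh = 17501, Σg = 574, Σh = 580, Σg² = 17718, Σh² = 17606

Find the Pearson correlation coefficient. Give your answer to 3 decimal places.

r = (nΣgh − ΣgΣh) / √[(nΣg² − (Σg)²)(nΣh² − (Σh)²)]
Numerator: 20×17501 − 574×580 = 17100
Denominator: √[(354360 − 329476)(352120 − 336400)] = √[24884 × 15720] = 19778.1819
r = 17100 / 19778.1819 ≈ 0.865

0.865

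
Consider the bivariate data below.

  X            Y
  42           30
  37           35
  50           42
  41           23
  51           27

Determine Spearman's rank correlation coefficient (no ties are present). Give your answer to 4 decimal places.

Rank X: 3, 1, 4, 2, 5
Rank Y: 3, 4, 5, 1, 2
d = rank(X) − rank(Y): 0, -3, -1, 1, 3; Σd² = 20
ρ = 1 − 6Σd² / [n(n²−1)] = 1 − 6×20 / (5×24) = 1 − 120/120 ≈ 0.0000

0.0000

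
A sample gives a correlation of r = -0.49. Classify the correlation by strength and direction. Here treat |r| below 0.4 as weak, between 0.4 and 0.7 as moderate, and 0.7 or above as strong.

moderate negative

r = -0.49 < 0 so the relationship is negative.
|r| = 0.49, which falls in the moderate range.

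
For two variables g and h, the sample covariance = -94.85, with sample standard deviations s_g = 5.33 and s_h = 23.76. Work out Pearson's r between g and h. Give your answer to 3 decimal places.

r = Cov(g,h) / (s_g · s_h) = -94.85 / (5.33 × 23.76)
  = -94.85 / 126.6408 ≈ -0.749

-0.749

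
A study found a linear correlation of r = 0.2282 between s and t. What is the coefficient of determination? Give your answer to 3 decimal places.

0.052

r² = (0.2282)² = 0.052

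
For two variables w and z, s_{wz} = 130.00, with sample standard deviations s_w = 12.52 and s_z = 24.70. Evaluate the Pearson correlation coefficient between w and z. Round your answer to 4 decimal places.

r = Cov(w,z) / (s_w · s_z) = 130.00 / (12.52 × 24.70)
  = 130.00 / 309.2440 ≈ 0.4204

0.4204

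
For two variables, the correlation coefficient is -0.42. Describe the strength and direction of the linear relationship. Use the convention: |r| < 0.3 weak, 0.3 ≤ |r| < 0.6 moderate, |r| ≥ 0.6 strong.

moderate negative

r = -0.42 < 0 so the relationship is negative.
|r| = 0.42, which falls in the moderate range.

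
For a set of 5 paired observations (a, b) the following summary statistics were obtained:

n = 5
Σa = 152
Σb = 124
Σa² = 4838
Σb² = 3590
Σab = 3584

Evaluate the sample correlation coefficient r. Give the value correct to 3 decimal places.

r = (nΣab − ΣaΣb) / √[(nΣa² − (Σa)²)(nΣb² − (Σb)²)]
Numerator: 5×3584 − 152×124 = -928
Denominator: √[(24190 − 23104)(17950 − 15376)] = √[1086 × 2574] = 1671.9342
r = -928 / 1671.9342 ≈ -0.555

-0.555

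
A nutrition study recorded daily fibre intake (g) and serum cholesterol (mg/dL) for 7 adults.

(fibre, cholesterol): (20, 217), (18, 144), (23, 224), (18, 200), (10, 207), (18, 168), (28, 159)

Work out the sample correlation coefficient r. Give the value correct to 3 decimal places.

-0.202

n = 7, Σx = 135, Σy = 1319, Σx² = 2785, Σy² = 254355, Σxy = 25230
nΣxy − ΣxΣy = 176610 − 178065 = -1455
nΣx² − (Σx)² = 19495 − 18225 = 1270; nΣy² − (Σy)² = 1780485 − 1739761 = 40724
r = -1455 / √(1270 × 40724) = -1455 / 7191.6257 ≈ -0.202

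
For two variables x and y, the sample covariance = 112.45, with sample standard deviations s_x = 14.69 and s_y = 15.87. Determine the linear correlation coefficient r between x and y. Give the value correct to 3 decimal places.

r = Cov(x,y) / (s_x · s_y) = 112.45 / (14.69 × 15.87)
  = 112.45 / 233.1303 ≈ 0.482

0.482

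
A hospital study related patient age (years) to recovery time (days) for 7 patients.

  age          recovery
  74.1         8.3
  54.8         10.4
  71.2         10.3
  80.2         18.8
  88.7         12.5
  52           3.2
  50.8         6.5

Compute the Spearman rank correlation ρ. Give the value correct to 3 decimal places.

0.786

Rank age: 5, 3, 4, 6, 7, 2, 1
Rank recovery: 3, 5, 4, 7, 6, 1, 2
d = rank(age) − rank(recovery): 2, -2, 0, -1, 1, 1, -1; Σd² = 12
ρ = 1 − 6Σd² / [n(n²−1)] = 1 − 6×12 / (7×48) = 1 − 72/336 ≈ 0.786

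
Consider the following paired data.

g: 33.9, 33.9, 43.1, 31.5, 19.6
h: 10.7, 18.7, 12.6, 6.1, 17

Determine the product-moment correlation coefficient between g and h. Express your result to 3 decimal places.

-0.260

n = 5, Σg = 162, Σh = 65.1, Σg² = 5532.44, Σh² = 949.15, Σgh = 2065.07
nΣgh − ΣgΣh = 10325.35 − 10546.2 = -220.85
nΣg² − (Σg)² = 27662.2 − 26244 = 1418.2; nΣh² − (Σh)² = 4745.75 − 4238.01 = 507.74
r = -220.85 / √(1418.2 × 507.74) = -220.85 / 848.5734 ≈ -0.260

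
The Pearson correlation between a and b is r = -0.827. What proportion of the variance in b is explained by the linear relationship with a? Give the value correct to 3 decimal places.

r² = (-0.827)² = 0.684

0.684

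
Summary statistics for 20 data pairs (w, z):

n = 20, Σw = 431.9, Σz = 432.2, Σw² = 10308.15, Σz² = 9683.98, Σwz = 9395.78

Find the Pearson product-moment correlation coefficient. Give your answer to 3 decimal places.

0.107

r = (nΣwz − ΣwΣz) / √[(nΣw² − (Σw)²)(nΣz² − (Σz)²)]
Numerator: 20×9395.78 − 431.9×432.2 = 1248.42
Denominator: √[(206163 − 186537.61)(193679.6 − 186796.84)] = √[19625.39 × 6882.76] = 11622.2566
r = 1248.42 / 11622.2566 ≈ 0.107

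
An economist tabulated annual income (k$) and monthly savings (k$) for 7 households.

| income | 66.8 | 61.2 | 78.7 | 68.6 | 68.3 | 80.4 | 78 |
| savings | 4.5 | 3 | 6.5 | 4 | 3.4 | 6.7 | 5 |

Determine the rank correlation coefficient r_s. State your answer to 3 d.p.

0.893

Rank income: 2, 1, 6, 4, 3, 7, 5
Rank savings: 4, 1, 6, 3, 2, 7, 5
d = rank(income) − rank(savings): -2, 0, 0, 1, 1, 0, 0; Σd² = 6
ρ = 1 − 6Σd² / [n(n²−1)] = 1 − 6×6 / (7×48) = 1 − 36/336 ≈ 0.893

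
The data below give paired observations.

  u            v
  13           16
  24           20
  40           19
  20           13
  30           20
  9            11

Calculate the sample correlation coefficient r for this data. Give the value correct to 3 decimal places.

n = 6, Σu = 136, Σv = 99, Σu² = 3726, Σv² = 1707, Σuv = 2407
nΣuv − ΣuΣv = 14442 − 13464 = 978
nΣu² − (Σu)² = 22356 − 18496 = 3860; nΣv² − (Σv)² = 10242 − 9801 = 441
r = 978 / √(3860 × 441) = 978 / 1304.7069 ≈ 0.750

0.750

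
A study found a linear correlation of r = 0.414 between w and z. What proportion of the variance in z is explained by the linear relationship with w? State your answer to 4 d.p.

r² = (0.414)² = 0.1714

0.1714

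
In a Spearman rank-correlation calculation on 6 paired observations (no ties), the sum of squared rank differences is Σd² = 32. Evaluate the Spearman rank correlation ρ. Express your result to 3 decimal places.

ρ = 1 − 6Σd² / [n(n²−1)] = 1 − 6×32 / (6×35)
  = 1 − 192/210 = 1 − 0.9143 ≈ 0.086

0.086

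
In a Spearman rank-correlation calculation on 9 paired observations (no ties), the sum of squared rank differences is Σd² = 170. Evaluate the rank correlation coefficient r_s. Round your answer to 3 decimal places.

ρ = 1 − 6Σd² / [n(n²−1)] = 1 − 6×170 / (9×80)
  = 1 − 1020/720 = 1 − 1.4167 ≈ -0.417

-0.417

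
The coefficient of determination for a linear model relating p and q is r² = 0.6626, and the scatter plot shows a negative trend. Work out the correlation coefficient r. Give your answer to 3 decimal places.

-0.814

|r| = √0.6626 = 0.814
The association is negative, so r = −0.814.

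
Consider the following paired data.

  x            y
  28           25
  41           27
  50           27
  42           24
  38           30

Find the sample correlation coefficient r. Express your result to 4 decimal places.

0.1585

n = 5, Σx = 199, Σy = 133, Σx² = 8173, Σy² = 3559, Σxy = 5305
nΣxy − ΣxΣy = 26525 − 26467 = 58
nΣx² − (Σx)² = 40865 − 39601 = 1264; nΣy² − (Σy)² = 17795 − 17689 = 106
r = 58 / √(1264 × 106) = 58 / 366.0382 ≈ 0.1585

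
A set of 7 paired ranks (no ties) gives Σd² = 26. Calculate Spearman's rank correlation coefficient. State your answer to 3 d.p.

0.536

ρ = 1 − 6Σd² / [n(n²−1)] = 1 − 6×26 / (7×48)
  = 1 − 156/336 = 1 − 0.4643 ≈ 0.536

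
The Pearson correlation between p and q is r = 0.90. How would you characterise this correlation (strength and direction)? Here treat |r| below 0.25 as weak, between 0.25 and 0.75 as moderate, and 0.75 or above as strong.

strong positive

r = 0.90 > 0 so the relationship is positive.
|r| = 0.90, which falls in the strong range.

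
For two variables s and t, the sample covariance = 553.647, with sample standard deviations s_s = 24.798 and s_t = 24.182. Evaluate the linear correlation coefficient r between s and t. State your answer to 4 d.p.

0.9233

r = Cov(s,t) / (s_s · s_t) = 553.647 / (24.798 × 24.182)
  = 553.647 / 599.6652 ≈ 0.9233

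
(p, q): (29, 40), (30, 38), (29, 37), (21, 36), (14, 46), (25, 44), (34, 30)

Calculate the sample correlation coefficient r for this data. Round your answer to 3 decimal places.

n = 7, Σp = 182, Σq = 271, Σp² = 5000, Σq² = 10661, Σpq = 6893
nΣpq − ΣpΣq = 48251 − 49322 = -1071
nΣp² − (Σp)² = 35000 − 33124 = 1876; nΣq² − (Σq)² = 74627 − 73441 = 1186
r = -1071 / √(1876 × 1186) = -1071 / 1491.6219 ≈ -0.718

-0.718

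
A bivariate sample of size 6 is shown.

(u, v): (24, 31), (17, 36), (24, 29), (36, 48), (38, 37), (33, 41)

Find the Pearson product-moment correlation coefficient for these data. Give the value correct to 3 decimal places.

n = 6, Σu = 172, Σv = 222, Σu² = 5270, Σv² = 8452, Σuv = 6539
nΣuv − ΣuΣv = 39234 − 38184 = 1050
nΣu² − (Σu)² = 31620 − 29584 = 2036; nΣv² − (Σv)² = 50712 − 49284 = 1428
r = 1050 / √(2036 × 1428) = 1050 / 1705.1123 ≈ 0.616

0.616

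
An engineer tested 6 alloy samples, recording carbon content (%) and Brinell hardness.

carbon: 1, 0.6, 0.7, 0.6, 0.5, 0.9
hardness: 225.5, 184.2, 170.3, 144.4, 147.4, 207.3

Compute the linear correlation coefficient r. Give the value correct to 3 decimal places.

0.915

n = 6, Σx = 4.3, Σy = 1079.1, Σx² = 3.27, Σy² = 199333.39, Σxy = 802.14
nΣxy − ΣxΣy = 4812.84 − 4640.13 = 172.71
nΣx² − (Σx)² = 19.62 − 18.49 = 1.13; nΣy² − (Σy)² = 1196000.34 − 1164456.81 = 31543.53
r = 172.71 / √(1.13 × 31543.53) = 172.71 / 188.7967 ≈ 0.915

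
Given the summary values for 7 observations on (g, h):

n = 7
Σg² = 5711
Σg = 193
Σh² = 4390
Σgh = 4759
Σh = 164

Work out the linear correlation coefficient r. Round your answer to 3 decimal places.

r = (nΣgh − ΣgΣh) / √[(nΣg² − (Σg)²)(nΣh² − (Σh)²)]
Numerator: 7×4759 − 193×164 = 1661
Denominator: √[(39977 − 37249)(30730 − 26896)] = √[2728 × 3834] = 3234.0612
r = 1661 / 3234.0612 ≈ 0.514

0.514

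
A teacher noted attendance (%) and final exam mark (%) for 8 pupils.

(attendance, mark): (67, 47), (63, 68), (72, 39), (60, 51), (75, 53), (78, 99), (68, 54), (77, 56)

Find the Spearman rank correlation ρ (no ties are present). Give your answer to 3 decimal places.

Rank attendance: 3, 2, 5, 1, 6, 8, 4, 7
Rank mark: 2, 7, 1, 3, 4, 8, 5, 6
d = rank(attendance) − rank(mark): 1, -5, 4, -2, 2, 0, -1, 1; Σd² = 52
ρ = 1 − 6Σd² / [n(n²−1)] = 1 − 6×52 / (8×63) = 1 − 312/504 ≈ 0.381

0.381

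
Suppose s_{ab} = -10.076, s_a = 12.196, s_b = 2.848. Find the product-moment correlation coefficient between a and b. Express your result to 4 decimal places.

r = Cov(a,b) / (s_a · s_b) = -10.076 / (12.196 × 2.848)
  = -10.076 / 34.7342 ≈ -0.2901

-0.2901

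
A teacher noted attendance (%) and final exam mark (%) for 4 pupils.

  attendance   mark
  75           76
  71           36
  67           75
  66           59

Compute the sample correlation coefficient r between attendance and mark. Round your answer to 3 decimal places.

0.072

n = 4, Σx = 279, Σy = 246, Σx² = 19511, Σy² = 16178, Σxy = 17175
nΣxy − ΣxΣy = 68700 − 68634 = 66
nΣx² − (Σx)² = 78044 − 77841 = 203; nΣy² − (Σy)² = 64712 − 60516 = 4196
r = 66 / √(203 × 4196) = 66 / 922.9236 ≈ 0.072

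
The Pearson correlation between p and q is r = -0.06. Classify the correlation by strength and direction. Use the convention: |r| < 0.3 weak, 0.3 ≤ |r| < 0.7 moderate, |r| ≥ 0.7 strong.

weak negative

r = -0.06 < 0 so the relationship is negative.
|r| = 0.06, which falls in the weak range.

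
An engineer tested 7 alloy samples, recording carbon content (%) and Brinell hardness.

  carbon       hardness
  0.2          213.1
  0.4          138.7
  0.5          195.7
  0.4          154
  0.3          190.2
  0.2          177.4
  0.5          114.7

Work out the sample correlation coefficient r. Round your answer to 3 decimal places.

n = 7, Σx = 2.5, Σy = 1183.8, Σx² = 0.99, Σy² = 207466.68, Σxy = 407.44
nΣxy − ΣxΣy = 2852.08 − 2959.5 = -107.42
nΣx² − (Σx)² = 6.93 − 6.25 = 0.68; nΣy² − (Σy)² = 1452266.76 − 1401382.44 = 50884.32
r = -107.42 / √(0.68 × 50884.32) = -107.42 / 186.0143 ≈ -0.577

-0.577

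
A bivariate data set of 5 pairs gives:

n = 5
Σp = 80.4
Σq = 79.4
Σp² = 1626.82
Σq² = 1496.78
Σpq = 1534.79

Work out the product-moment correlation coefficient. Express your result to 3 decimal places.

0.919

r = (nΣpq − ΣpΣq) / √[(nΣp² − (Σp)²)(nΣq² − (Σq)²)]
Numerator: 5×1534.79 − 80.4×79.4 = 1290.19
Denominator: √[(8134.1 − 6464.16)(7483.9 − 6304.36)] = √[1669.94 × 1179.54] = 1403.4818
r = 1290.19 / 1403.4818 ≈ 0.919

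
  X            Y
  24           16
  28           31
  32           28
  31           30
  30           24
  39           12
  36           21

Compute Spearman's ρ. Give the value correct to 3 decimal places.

Rank X: 1, 2, 5, 4, 3, 7, 6
Rank Y: 2, 7, 5, 6, 4, 1, 3
d = rank(X) − rank(Y): -1, -5, 0, -2, -1, 6, 3; Σd² = 76
ρ = 1 − 6Σd² / [n(n²−1)] = 1 − 6×76 / (7×48) = 1 − 456/336 ≈ -0.357

-0.357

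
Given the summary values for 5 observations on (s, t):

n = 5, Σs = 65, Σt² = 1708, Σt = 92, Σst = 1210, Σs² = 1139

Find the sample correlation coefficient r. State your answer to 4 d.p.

r = (nΣst − ΣsΣt) / √[(nΣs² − (Σs)²)(nΣt² − (Σt)²)]
Numerator: 5×1210 − 65×92 = 70
Denominator: √[(5695 − 4225)(8540 − 8464)] = √[1470 × 76] = 334.2454
r = 70 / 334.2454 ≈ 0.2094

0.2094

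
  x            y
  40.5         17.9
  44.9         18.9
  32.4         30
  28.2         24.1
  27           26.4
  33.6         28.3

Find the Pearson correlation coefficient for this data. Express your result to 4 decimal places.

-0.7174

n = 6, Σx = 206.6, Σy = 145.6, Σx² = 7359.22, Σy² = 3656.28, Σxy = 4888.86
nΣxy − ΣxΣy = 29333.16 − 30080.96 = -747.8
nΣx² − (Σx)² = 44155.32 − 42683.56 = 1471.76; nΣy² − (Σy)² = 21937.68 − 21199.36 = 738.32
r = -747.8 / √(1471.76 × 738.32) = -747.8 / 1042.4154 ≈ -0.7174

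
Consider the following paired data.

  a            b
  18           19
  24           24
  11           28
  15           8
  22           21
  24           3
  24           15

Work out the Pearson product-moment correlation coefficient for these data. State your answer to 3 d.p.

-0.313

n = 7, Σa = 138, Σb = 118, Σa² = 2882, Σb² = 2460, Σab = 2240
nΣab − ΣaΣb = 15680 − 16284 = -604
nΣa² − (Σa)² = 20174 − 19044 = 1130; nΣb² − (Σb)² = 17220 − 13924 = 3296
r = -604 / √(1130 × 3296) = -604 / 1929.8912 ≈ -0.313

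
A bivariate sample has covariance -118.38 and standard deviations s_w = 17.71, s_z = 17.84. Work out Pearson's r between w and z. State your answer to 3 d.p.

-0.375

r = Cov(w,z) / (s_w · s_z) = -118.38 / (17.71 × 17.84)
  = -118.38 / 315.9464 ≈ -0.375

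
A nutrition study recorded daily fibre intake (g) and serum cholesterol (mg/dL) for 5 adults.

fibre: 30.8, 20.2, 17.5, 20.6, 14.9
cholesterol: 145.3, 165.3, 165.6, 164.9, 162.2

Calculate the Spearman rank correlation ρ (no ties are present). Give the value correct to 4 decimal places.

Rank fibre: 5, 3, 2, 4, 1
Rank cholesterol: 1, 4, 5, 3, 2
d = rank(fibre) − rank(cholesterol): 4, -1, -3, 1, -1; Σd² = 28
ρ = 1 − 6Σd² / [n(n²−1)] = 1 − 6×28 / (5×24) = 1 − 168/120 ≈ -0.4000

-0.4000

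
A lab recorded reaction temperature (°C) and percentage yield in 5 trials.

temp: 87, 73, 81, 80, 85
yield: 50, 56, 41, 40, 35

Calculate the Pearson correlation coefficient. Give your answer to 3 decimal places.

n = 5, Σx = 406, Σy = 222, Σx² = 33084, Σy² = 10142, Σxy = 17934
nΣxy − ΣxΣy = 89670 − 90132 = -462
nΣx² − (Σx)² = 165420 − 164836 = 584; nΣy² − (Σy)² = 50710 − 49284 = 1426
r = -462 / √(584 × 1426) = -462 / 912.5700 ≈ -0.506

-0.506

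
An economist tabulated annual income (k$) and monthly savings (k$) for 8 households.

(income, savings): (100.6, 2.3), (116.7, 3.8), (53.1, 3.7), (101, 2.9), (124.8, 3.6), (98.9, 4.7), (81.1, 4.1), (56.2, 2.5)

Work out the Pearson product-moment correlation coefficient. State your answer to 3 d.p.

0.163

n = 8, Σx = 732.4, Σy = 27.6, Σx² = 71851.76, Σy² = 99.94, Σxy = 2551.33
nΣxy − ΣxΣy = 20410.64 − 20214.24 = 196.4
nΣx² − (Σx)² = 574814.08 − 536409.76 = 38404.32; nΣy² − (Σy)² = 799.52 − 761.76 = 37.76
r = 196.4 / √(38404.32 × 37.76) = 196.4 / 1204.2205 ≈ 0.163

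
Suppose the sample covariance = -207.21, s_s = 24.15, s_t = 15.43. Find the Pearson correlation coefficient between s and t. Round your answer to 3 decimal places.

r = Cov(s,t) / (s_s · s_t) = -207.21 / (24.15 × 15.43)
  = -207.21 / 372.6345 ≈ -0.556

-0.556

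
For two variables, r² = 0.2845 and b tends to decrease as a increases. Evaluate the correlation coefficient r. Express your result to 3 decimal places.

-0.533

|r| = √0.2845 = 0.533
The association is negative, so r = −0.533.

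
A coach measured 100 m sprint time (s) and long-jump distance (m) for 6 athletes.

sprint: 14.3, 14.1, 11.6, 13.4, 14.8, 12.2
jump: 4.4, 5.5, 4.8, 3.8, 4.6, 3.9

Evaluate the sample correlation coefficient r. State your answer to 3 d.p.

n = 6, Σx = 80.4, Σy = 27, Σx² = 1085.3, Σy² = 123.46, Σxy = 362.73
nΣxy − ΣxΣy = 2176.38 − 2170.8 = 5.58
nΣx² − (Σx)² = 6511.8 − 6464.16 = 47.64; nΣy² − (Σy)² = 740.76 − 729 = 11.76
r = 5.58 / √(47.64 × 11.76) = 5.58 / 23.6695 ≈ 0.236

0.236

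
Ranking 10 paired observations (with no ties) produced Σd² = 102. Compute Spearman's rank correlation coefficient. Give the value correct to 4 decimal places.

0.3818

ρ = 1 − 6Σd² / [n(n²−1)] = 1 − 6×102 / (10×99)
  = 1 − 612/990 = 1 − 0.61818 ≈ 0.3818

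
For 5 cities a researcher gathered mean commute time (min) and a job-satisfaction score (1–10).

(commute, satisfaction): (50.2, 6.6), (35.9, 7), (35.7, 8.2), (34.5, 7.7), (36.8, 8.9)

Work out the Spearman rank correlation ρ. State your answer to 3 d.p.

-0.300

Rank commute: 5, 3, 2, 1, 4
Rank satisfaction: 1, 2, 4, 3, 5
d = rank(commute) − rank(satisfaction): 4, 1, -2, -2, -1; Σd² = 26
ρ = 1 − 6Σd² / [n(n²−1)] = 1 − 6×26 / (5×24) = 1 − 156/120 ≈ -0.300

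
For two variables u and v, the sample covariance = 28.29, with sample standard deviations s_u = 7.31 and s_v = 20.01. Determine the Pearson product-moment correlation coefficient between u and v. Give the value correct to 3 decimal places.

0.193

r = Cov(u,v) / (s_u · s_v) = 28.29 / (7.31 × 20.01)
  = 28.29 / 146.2731 ≈ 0.193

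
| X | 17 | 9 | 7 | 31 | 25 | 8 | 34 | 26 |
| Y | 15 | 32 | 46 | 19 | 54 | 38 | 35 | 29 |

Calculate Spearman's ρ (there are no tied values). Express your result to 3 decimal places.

Rank X: 4, 3, 1, 7, 5, 2, 8, 6
Rank Y: 1, 4, 7, 2, 8, 6, 5, 3
d = rank(X) − rank(Y): 3, -1, -6, 5, -3, -4, 3, 3; Σd² = 114
ρ = 1 − 6Σd² / [n(n²−1)] = 1 − 6×114 / (8×63) = 1 − 684/504 ≈ -0.357

-0.357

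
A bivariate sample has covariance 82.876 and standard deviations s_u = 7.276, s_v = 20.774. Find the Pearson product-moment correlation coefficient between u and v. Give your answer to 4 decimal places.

0.5483

r = Cov(u,v) / (s_u · s_v) = 82.876 / (7.276 × 20.774)
  = 82.876 / 151.1516 ≈ 0.5483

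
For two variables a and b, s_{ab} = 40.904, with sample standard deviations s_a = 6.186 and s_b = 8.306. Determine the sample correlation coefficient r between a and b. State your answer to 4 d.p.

0.7961

r = Cov(a,b) / (s_a · s_b) = 40.904 / (6.186 × 8.306)
  = 40.904 / 51.3809 ≈ 0.7961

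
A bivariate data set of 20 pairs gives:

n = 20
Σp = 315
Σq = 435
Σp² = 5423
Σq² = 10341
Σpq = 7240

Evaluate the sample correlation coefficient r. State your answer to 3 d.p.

0.610

r = (nΣpq − ΣpΣq) / √[(nΣp² − (Σp)²)(nΣq² − (Σq)²)]
Numerator: 20×7240 − 315×435 = 7775
Denominator: √[(108460 − 99225)(206820 − 189225)] = √[9235 × 17595] = 12747.1497
r = 7775 / 12747.1497 ≈ 0.610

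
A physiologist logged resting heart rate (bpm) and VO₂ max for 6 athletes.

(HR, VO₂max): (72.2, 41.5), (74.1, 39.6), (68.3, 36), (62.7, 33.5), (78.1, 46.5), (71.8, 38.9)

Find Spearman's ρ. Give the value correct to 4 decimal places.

0.9429

Rank HR: 4, 5, 2, 1, 6, 3
Rank VO₂max: 5, 4, 2, 1, 6, 3
d = rank(HR) − rank(VO₂max): -1, 1, 0, 0, 0, 0; Σd² = 2
ρ = 1 − 6Σd² / [n(n²−1)] = 1 − 6×2 / (6×35) = 1 − 12/210 ≈ 0.9429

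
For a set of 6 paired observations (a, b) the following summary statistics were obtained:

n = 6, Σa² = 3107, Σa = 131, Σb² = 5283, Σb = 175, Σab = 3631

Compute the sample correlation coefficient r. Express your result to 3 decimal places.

-0.904

r = (nΣab − ΣaΣb) / √[(nΣa² − (Σa)²)(nΣb² − (Σb)²)]
Numerator: 6×3631 − 131×175 = -1139
Denominator: √[(18642 − 17161)(31698 − 30625)] = √[1481 × 1073] = 1260.6003
r = -1139 / 1260.6003 ≈ -0.904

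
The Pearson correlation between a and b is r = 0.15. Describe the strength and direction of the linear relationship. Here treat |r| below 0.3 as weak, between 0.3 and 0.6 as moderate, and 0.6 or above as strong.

r = 0.15 > 0 so the relationship is positive.
|r| = 0.15, which falls in the weak range.

weak positive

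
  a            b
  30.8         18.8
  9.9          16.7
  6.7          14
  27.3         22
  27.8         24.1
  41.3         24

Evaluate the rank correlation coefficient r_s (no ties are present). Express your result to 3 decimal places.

0.714

Rank a: 5, 2, 1, 3, 4, 6
Rank b: 3, 2, 1, 4, 6, 5
d = rank(a) − rank(b): 2, 0, 0, -1, -2, 1; Σd² = 10
ρ = 1 − 6Σd² / [n(n²−1)] = 1 − 6×10 / (6×35) = 1 − 60/210 ≈ 0.714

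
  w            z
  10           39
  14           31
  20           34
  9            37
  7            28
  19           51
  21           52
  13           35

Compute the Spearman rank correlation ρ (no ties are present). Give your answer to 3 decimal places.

0.476

Rank w: 3, 5, 7, 2, 1, 6, 8, 4
Rank z: 6, 2, 3, 5, 1, 7, 8, 4
d = rank(w) − rank(z): -3, 3, 4, -3, 0, -1, 0, 0; Σd² = 44
ρ = 1 − 6Σd² / [n(n²−1)] = 1 − 6×44 / (8×63) = 1 − 264/504 ≈ 0.476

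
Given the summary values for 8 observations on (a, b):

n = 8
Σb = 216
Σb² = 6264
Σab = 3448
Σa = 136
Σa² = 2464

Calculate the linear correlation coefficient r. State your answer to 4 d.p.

r = (nΣab − ΣaΣb) / √[(nΣa² − (Σa)²)(nΣb² − (Σb)²)]
Numerator: 8×3448 − 136×216 = -1792
Denominator: √[(19712 − 18496)(50112 − 46656)] = √[1216 × 3456] = 2049.9990
r = -1792 / 2049.9990 ≈ -0.8741

-0.8741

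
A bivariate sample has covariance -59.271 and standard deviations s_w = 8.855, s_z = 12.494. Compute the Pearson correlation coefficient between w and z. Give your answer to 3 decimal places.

-0.536

r = Cov(w,z) / (s_w · s_z) = -59.271 / (8.855 × 12.494)
  = -59.271 / 110.6344 ≈ -0.536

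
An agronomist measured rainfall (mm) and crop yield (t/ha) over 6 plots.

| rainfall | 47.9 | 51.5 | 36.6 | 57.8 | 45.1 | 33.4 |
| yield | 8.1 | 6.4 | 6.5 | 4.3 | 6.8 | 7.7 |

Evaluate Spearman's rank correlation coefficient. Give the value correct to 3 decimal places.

Rank rainfall: 4, 5, 2, 6, 3, 1
Rank yield: 6, 2, 3, 1, 4, 5
d = rank(rainfall) − rank(yield): -2, 3, -1, 5, -1, -4; Σd² = 56
ρ = 1 − 6Σd² / [n(n²−1)] = 1 − 6×56 / (6×35) = 1 − 336/210 ≈ -0.600

-0.600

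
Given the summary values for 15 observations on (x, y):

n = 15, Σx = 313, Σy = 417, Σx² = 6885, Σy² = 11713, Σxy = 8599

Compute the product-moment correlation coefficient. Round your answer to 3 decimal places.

r = (nΣxy − ΣxΣy) / √[(nΣx² − (Σx)²)(nΣy² − (Σy)²)]
Numerator: 15×8599 − 313×417 = -1536
Denominator: √[(103275 − 97969)(175695 − 173889)] = √[5306 × 1806] = 3095.5833
r = -1536 / 3095.5833 ≈ -0.496

-0.496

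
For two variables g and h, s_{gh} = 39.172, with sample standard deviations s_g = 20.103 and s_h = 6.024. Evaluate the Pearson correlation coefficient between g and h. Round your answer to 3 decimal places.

r = Cov(g,h) / (s_g · s_h) = 39.172 / (20.103 × 6.024)
  = 39.172 / 121.1005 ≈ 0.323

0.323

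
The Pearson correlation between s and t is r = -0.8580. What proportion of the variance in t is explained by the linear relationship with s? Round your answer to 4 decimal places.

0.7362

r² = (-0.8580)² = 0.7362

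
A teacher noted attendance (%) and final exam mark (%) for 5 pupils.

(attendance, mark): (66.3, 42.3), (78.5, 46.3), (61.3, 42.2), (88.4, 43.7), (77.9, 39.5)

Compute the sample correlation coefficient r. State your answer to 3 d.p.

n = 5, Σx = 372.4, Σy = 214, Σx² = 28198.6, Σy² = 9183.76, Σxy = 15966.03
nΣxy − ΣxΣy = 79830.15 − 79693.6 = 136.55
nΣx² − (Σx)² = 140993 − 138681.76 = 2311.24; nΣy² − (Σy)² = 45918.8 − 45796 = 122.8
r = 136.55 / √(2311.24 × 122.8) = 136.55 / 532.7479 ≈ 0.256

0.256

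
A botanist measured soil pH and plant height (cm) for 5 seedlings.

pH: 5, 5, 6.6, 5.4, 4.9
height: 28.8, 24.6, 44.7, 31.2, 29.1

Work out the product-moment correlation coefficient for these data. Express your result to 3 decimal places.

0.962

n = 5, Σx = 26.9, Σy = 158.4, Σx² = 146.73, Σy² = 5252.94, Σxy = 873.09
nΣxy − ΣxΣy = 4365.45 − 4260.96 = 104.49
nΣx² − (Σx)² = 733.65 − 723.61 = 10.04; nΣy² − (Σy)² = 26264.7 − 25090.56 = 1174.14
r = 104.49 / √(10.04 × 1174.14) = 104.49 / 108.5742 ≈ 0.962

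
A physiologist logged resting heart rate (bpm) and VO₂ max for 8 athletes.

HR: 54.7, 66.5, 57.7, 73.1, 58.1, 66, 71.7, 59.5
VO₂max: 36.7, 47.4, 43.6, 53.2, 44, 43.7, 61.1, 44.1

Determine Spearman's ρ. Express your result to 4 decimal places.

0.9048

Rank HR: 1, 6, 2, 8, 3, 5, 7, 4
Rank VO₂max: 1, 6, 2, 7, 4, 3, 8, 5
d = rank(HR) − rank(VO₂max): 0, 0, 0, 1, -1, 2, -1, -1; Σd² = 8
ρ = 1 − 6Σd² / [n(n²−1)] = 1 − 6×8 / (8×63) = 1 − 48/504 ≈ 0.9048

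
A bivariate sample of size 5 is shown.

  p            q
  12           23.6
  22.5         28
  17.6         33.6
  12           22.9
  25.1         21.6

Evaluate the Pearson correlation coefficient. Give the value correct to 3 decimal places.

0.065

n = 5, Σp = 89.2, Σq = 129.7, Σp² = 1734.02, Σq² = 3460.89, Σpq = 2321.52
nΣpq − ΣpΣq = 11607.6 − 11569.24 = 38.36
nΣp² − (Σp)² = 8670.1 − 7956.64 = 713.46; nΣq² − (Σq)² = 17304.45 − 16822.09 = 482.36
r = 38.36 / √(713.46 × 482.36) = 38.36 / 586.6384 ≈ 0.065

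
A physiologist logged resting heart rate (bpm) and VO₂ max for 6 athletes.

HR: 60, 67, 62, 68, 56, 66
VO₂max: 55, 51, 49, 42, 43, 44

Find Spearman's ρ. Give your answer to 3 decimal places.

-0.257

Rank HR: 2, 5, 3, 6, 1, 4
Rank VO₂max: 6, 5, 4, 1, 2, 3
d = rank(HR) − rank(VO₂max): -4, 0, -1, 5, -1, 1; Σd² = 44
ρ = 1 − 6Σd² / [n(n²−1)] = 1 − 6×44 / (6×35) = 1 − 264/210 ≈ -0.257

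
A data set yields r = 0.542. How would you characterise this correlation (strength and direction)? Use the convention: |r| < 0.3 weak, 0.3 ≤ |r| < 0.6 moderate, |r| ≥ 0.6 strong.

moderate positive

r = 0.542 > 0 so the relationship is positive.
|r| = 0.542, which falls in the moderate range.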